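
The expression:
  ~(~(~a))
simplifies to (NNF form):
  ~a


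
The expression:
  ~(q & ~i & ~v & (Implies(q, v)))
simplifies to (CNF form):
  True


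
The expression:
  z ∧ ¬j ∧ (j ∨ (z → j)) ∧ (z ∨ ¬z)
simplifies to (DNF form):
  False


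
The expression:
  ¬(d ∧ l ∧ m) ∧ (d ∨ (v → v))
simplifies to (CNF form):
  ¬d ∨ ¬l ∨ ¬m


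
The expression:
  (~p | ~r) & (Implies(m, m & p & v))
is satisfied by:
  {v: True, r: False, m: False, p: False}
  {v: False, r: False, m: False, p: False}
  {p: True, v: True, r: False, m: False}
  {p: True, v: False, r: False, m: False}
  {r: True, v: True, p: False, m: False}
  {r: True, p: False, v: False, m: False}
  {r: False, m: True, p: True, v: True}


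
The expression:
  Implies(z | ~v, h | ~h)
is always true.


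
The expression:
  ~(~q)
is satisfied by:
  {q: True}


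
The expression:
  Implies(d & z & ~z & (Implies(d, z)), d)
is always true.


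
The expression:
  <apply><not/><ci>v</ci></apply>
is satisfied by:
  {v: False}


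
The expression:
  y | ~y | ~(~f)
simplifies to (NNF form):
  True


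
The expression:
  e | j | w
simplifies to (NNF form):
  e | j | w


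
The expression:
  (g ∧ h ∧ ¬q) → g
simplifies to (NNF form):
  True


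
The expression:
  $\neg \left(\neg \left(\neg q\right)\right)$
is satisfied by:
  {q: False}


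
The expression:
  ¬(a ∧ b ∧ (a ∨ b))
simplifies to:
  ¬a ∨ ¬b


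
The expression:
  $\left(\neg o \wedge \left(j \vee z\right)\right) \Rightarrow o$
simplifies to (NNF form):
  $o \vee \left(\neg j \wedge \neg z\right)$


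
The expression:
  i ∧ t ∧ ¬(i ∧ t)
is never true.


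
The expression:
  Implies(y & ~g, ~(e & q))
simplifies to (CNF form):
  g | ~e | ~q | ~y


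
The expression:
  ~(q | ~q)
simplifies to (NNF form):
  False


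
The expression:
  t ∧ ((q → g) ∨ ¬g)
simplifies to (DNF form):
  t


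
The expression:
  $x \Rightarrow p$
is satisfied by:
  {p: True, x: False}
  {x: False, p: False}
  {x: True, p: True}


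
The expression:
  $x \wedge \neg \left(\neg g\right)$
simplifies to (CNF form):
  $g \wedge x$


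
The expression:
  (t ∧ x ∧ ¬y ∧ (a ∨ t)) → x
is always true.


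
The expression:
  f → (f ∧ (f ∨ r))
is always true.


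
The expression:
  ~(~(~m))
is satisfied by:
  {m: False}


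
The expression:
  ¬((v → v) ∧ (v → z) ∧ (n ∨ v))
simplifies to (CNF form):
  (v ∨ ¬n) ∧ (v ∨ ¬v) ∧ (¬n ∨ ¬z) ∧ (¬v ∨ ¬z)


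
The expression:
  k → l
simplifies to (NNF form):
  l ∨ ¬k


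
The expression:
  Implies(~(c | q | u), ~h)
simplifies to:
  c | q | u | ~h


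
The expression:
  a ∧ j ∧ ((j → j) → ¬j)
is never true.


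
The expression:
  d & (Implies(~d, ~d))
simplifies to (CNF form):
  d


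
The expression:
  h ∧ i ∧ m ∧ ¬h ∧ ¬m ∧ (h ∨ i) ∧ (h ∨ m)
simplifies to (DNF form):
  False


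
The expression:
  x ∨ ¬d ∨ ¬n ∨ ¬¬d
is always true.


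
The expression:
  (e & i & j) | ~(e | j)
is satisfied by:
  {i: True, j: False, e: False}
  {i: False, j: False, e: False}
  {e: True, j: True, i: True}


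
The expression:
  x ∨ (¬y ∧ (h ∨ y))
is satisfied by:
  {x: True, h: True, y: False}
  {x: True, y: False, h: False}
  {x: True, h: True, y: True}
  {x: True, y: True, h: False}
  {h: True, y: False, x: False}


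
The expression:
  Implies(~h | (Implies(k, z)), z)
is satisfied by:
  {k: True, z: True, h: True}
  {k: True, z: True, h: False}
  {z: True, h: True, k: False}
  {z: True, h: False, k: False}
  {k: True, h: True, z: False}


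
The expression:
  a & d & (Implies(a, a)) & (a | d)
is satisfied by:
  {a: True, d: True}


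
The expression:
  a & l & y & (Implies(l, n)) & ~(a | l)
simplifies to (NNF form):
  False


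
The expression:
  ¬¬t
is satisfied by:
  {t: True}


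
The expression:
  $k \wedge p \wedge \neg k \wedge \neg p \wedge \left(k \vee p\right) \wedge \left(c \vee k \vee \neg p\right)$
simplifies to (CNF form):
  $\text{False}$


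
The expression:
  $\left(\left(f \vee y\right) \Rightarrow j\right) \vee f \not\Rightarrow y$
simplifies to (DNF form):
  $j \vee \neg y$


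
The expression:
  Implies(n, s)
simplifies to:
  s | ~n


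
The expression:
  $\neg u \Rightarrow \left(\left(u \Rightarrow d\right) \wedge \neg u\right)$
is always true.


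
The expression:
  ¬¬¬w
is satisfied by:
  {w: False}


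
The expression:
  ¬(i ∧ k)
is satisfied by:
  {k: False, i: False}
  {i: True, k: False}
  {k: True, i: False}


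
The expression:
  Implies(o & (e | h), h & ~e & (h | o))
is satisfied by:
  {e: False, o: False}
  {o: True, e: False}
  {e: True, o: False}


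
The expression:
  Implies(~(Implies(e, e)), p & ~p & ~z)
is always true.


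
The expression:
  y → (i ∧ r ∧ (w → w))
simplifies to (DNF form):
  (i ∧ r) ∨ ¬y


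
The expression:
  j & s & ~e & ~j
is never true.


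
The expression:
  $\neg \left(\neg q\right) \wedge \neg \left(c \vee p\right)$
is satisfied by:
  {q: True, p: False, c: False}


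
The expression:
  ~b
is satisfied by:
  {b: False}


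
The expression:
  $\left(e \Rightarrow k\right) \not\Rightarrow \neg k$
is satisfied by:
  {k: True}


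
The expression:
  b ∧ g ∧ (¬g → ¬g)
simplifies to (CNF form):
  b ∧ g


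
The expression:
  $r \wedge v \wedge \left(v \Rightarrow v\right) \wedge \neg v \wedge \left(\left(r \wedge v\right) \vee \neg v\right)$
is never true.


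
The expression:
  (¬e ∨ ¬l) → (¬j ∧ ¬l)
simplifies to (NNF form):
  (e ∧ l) ∨ (¬j ∧ ¬l)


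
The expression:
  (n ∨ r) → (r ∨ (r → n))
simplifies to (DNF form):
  True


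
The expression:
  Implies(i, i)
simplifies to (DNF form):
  True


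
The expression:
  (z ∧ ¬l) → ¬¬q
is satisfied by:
  {q: True, l: True, z: False}
  {q: True, l: False, z: False}
  {l: True, q: False, z: False}
  {q: False, l: False, z: False}
  {z: True, q: True, l: True}
  {z: True, q: True, l: False}
  {z: True, l: True, q: False}


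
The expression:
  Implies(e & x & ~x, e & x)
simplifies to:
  True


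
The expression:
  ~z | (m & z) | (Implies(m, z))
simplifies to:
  True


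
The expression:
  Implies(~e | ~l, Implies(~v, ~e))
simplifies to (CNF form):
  l | v | ~e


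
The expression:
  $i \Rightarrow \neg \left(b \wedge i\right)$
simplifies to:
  $\neg b \vee \neg i$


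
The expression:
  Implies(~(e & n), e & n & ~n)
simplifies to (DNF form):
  e & n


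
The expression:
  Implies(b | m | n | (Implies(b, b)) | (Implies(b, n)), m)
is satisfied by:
  {m: True}


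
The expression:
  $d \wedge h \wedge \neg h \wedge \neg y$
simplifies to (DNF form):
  $\text{False}$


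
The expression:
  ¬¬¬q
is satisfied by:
  {q: False}


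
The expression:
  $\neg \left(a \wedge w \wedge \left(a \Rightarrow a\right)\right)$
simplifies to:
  $\neg a \vee \neg w$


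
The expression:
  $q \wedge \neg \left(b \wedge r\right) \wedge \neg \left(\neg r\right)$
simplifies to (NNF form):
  $q \wedge r \wedge \neg b$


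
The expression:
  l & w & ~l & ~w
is never true.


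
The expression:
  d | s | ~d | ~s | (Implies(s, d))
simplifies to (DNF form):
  True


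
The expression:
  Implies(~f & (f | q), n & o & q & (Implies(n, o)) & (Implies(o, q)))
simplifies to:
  f | ~q | (n & o)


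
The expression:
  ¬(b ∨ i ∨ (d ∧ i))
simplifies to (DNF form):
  ¬b ∧ ¬i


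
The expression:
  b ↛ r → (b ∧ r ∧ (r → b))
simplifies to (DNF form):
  r ∨ ¬b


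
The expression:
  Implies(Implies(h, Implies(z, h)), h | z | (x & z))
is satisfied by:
  {z: True, h: True}
  {z: True, h: False}
  {h: True, z: False}


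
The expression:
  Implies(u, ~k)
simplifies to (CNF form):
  ~k | ~u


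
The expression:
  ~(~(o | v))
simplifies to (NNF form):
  o | v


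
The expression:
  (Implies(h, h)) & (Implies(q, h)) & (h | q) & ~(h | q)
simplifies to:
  False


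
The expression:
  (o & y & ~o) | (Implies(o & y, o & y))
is always true.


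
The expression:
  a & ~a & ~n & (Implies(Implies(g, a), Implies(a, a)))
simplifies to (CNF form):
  False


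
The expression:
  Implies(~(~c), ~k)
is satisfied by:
  {k: False, c: False}
  {c: True, k: False}
  {k: True, c: False}


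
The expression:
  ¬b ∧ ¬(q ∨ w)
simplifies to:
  ¬b ∧ ¬q ∧ ¬w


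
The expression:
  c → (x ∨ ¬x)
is always true.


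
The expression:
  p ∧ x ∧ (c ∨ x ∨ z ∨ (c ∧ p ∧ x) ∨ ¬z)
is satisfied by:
  {p: True, x: True}


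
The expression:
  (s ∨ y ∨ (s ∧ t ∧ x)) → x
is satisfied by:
  {x: True, y: False, s: False}
  {x: True, s: True, y: False}
  {x: True, y: True, s: False}
  {x: True, s: True, y: True}
  {s: False, y: False, x: False}


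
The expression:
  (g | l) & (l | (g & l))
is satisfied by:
  {l: True}


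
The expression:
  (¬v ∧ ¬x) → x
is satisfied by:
  {x: True, v: True}
  {x: True, v: False}
  {v: True, x: False}


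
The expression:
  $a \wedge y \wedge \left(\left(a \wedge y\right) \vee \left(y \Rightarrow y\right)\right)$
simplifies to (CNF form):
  $a \wedge y$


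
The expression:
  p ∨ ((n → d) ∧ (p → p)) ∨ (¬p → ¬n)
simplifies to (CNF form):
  d ∨ p ∨ ¬n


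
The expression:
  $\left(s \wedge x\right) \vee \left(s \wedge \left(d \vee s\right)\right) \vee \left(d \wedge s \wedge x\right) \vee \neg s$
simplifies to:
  $\text{True}$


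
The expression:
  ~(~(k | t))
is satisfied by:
  {k: True, t: True}
  {k: True, t: False}
  {t: True, k: False}


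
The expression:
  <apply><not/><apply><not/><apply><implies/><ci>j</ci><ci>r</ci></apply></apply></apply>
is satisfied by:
  {r: True, j: False}
  {j: False, r: False}
  {j: True, r: True}


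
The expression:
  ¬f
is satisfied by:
  {f: False}


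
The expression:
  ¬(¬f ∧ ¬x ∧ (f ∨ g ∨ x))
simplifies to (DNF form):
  f ∨ x ∨ ¬g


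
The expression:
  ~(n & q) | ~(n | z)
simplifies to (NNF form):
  ~n | ~q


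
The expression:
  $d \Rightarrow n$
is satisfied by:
  {n: True, d: False}
  {d: False, n: False}
  {d: True, n: True}


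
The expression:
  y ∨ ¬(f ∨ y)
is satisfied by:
  {y: True, f: False}
  {f: False, y: False}
  {f: True, y: True}


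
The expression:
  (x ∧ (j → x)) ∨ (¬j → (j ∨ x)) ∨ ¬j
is always true.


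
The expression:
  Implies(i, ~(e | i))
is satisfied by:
  {i: False}


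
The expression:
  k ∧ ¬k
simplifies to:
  False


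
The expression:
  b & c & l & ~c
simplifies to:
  False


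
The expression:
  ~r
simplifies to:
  ~r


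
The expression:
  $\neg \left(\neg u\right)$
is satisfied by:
  {u: True}


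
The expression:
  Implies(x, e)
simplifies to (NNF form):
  e | ~x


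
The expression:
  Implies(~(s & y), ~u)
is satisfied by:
  {y: True, s: True, u: False}
  {y: True, s: False, u: False}
  {s: True, y: False, u: False}
  {y: False, s: False, u: False}
  {y: True, u: True, s: True}


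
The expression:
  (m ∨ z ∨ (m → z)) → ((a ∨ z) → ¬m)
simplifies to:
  (¬a ∧ ¬z) ∨ ¬m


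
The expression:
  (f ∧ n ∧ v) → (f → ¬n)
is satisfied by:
  {v: False, n: False, f: False}
  {f: True, v: False, n: False}
  {n: True, v: False, f: False}
  {f: True, n: True, v: False}
  {v: True, f: False, n: False}
  {f: True, v: True, n: False}
  {n: True, v: True, f: False}


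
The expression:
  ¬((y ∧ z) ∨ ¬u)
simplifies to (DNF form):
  (u ∧ ¬y) ∨ (u ∧ ¬z)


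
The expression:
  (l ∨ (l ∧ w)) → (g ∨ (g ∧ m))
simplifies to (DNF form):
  g ∨ ¬l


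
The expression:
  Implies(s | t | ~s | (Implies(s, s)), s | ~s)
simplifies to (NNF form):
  True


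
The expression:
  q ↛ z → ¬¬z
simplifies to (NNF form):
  z ∨ ¬q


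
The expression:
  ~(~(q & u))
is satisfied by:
  {u: True, q: True}


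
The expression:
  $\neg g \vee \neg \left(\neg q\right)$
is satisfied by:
  {q: True, g: False}
  {g: False, q: False}
  {g: True, q: True}


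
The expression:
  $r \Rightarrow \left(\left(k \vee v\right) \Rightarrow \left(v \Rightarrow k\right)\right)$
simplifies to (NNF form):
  $k \vee \neg r \vee \neg v$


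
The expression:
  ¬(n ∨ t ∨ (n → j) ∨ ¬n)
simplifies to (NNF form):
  False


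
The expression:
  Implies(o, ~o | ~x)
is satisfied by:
  {o: False, x: False}
  {x: True, o: False}
  {o: True, x: False}


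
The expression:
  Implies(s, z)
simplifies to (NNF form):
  z | ~s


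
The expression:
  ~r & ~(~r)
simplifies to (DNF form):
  False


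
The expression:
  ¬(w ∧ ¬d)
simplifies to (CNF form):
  d ∨ ¬w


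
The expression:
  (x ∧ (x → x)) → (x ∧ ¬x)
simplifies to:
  ¬x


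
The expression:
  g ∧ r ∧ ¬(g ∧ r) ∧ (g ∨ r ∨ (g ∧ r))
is never true.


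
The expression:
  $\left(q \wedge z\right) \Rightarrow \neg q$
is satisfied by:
  {q: False, z: False}
  {z: True, q: False}
  {q: True, z: False}


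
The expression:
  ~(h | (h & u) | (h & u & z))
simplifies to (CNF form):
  ~h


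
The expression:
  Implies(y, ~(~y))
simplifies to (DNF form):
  True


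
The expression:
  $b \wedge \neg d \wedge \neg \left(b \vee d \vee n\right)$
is never true.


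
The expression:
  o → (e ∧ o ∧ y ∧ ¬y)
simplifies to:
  ¬o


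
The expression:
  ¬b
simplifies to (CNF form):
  ¬b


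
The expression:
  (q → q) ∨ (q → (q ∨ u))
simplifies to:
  True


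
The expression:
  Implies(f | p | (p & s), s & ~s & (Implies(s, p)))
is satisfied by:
  {p: False, f: False}


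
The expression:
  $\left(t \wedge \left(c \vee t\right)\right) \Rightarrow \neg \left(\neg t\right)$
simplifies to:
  $\text{True}$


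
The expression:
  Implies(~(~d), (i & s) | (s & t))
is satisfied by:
  {t: True, s: True, i: True, d: False}
  {t: True, s: True, i: False, d: False}
  {s: True, i: True, t: False, d: False}
  {s: True, t: False, i: False, d: False}
  {t: True, i: True, s: False, d: False}
  {t: True, i: False, s: False, d: False}
  {i: True, t: False, s: False, d: False}
  {i: False, t: False, s: False, d: False}
  {d: True, t: True, s: True, i: True}
  {d: True, t: True, s: True, i: False}
  {d: True, s: True, i: True, t: False}


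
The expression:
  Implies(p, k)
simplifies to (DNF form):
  k | ~p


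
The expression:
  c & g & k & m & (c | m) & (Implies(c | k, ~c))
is never true.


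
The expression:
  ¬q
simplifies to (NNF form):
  ¬q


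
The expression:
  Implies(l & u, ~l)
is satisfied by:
  {l: False, u: False}
  {u: True, l: False}
  {l: True, u: False}


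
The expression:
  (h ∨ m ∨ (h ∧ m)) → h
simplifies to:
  h ∨ ¬m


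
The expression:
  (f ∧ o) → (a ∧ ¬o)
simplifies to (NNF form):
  ¬f ∨ ¬o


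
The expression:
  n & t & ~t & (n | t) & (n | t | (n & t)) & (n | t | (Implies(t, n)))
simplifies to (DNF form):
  False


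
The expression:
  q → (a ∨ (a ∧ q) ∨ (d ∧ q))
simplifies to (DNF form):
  a ∨ d ∨ ¬q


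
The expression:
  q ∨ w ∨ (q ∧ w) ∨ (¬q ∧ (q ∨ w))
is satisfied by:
  {q: True, w: True}
  {q: True, w: False}
  {w: True, q: False}


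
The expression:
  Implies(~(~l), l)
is always true.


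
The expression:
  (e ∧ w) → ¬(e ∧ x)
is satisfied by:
  {w: False, e: False, x: False}
  {x: True, w: False, e: False}
  {e: True, w: False, x: False}
  {x: True, e: True, w: False}
  {w: True, x: False, e: False}
  {x: True, w: True, e: False}
  {e: True, w: True, x: False}


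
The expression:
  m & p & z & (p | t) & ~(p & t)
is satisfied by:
  {z: True, m: True, p: True, t: False}


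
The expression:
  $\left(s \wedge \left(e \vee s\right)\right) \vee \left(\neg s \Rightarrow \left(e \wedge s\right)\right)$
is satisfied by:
  {s: True}


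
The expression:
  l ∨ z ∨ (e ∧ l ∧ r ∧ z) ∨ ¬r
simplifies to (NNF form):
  l ∨ z ∨ ¬r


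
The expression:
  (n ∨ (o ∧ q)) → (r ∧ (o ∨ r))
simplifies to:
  r ∨ (¬n ∧ ¬o) ∨ (¬n ∧ ¬q)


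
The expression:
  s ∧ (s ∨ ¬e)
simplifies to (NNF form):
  s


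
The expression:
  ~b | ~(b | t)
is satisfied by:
  {b: False}


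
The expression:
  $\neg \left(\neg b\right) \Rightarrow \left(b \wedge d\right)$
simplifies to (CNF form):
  $d \vee \neg b$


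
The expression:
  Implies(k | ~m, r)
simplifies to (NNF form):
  r | (m & ~k)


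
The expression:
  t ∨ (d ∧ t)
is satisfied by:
  {t: True}


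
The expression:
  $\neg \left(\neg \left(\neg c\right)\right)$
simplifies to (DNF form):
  $\neg c$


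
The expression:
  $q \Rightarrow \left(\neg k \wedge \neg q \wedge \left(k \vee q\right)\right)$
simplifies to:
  $\neg q$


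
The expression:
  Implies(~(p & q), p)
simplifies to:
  p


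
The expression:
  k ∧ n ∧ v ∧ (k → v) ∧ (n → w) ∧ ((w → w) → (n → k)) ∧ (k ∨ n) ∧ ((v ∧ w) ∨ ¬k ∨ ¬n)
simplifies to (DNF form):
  k ∧ n ∧ v ∧ w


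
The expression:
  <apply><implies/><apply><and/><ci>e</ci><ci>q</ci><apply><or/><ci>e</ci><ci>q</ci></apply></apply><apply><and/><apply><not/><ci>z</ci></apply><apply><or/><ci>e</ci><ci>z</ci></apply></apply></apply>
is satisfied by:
  {e: False, q: False, z: False}
  {z: True, e: False, q: False}
  {q: True, e: False, z: False}
  {z: True, q: True, e: False}
  {e: True, z: False, q: False}
  {z: True, e: True, q: False}
  {q: True, e: True, z: False}


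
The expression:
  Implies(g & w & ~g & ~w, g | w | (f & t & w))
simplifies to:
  True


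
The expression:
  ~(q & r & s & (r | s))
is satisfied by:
  {s: False, q: False, r: False}
  {r: True, s: False, q: False}
  {q: True, s: False, r: False}
  {r: True, q: True, s: False}
  {s: True, r: False, q: False}
  {r: True, s: True, q: False}
  {q: True, s: True, r: False}


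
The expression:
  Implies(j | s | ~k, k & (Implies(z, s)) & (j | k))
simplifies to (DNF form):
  (k & s) | (k & ~j) | (k & ~z)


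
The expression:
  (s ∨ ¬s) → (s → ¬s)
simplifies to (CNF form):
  ¬s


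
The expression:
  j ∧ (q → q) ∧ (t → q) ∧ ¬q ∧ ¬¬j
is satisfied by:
  {j: True, q: False, t: False}


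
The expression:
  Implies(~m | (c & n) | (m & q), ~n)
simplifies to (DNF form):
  ~n | (m & ~c & ~q)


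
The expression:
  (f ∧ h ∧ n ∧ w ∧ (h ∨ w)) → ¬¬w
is always true.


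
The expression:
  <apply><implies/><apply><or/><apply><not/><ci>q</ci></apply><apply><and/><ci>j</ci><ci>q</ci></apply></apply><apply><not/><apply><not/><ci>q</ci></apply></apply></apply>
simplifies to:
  <ci>q</ci>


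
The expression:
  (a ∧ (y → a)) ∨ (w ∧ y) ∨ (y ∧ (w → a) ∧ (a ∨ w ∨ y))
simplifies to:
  a ∨ y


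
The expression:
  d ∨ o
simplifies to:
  d ∨ o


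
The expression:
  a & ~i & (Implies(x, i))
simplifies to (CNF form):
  a & ~i & ~x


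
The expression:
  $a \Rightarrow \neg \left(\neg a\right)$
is always true.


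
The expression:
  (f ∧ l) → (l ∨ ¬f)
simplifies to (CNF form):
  True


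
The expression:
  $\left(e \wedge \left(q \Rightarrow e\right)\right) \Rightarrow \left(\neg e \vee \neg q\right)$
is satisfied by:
  {e: False, q: False}
  {q: True, e: False}
  {e: True, q: False}


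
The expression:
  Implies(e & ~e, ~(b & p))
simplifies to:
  True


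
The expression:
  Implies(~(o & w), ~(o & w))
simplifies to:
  True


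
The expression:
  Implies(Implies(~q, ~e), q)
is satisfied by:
  {q: True, e: True}
  {q: True, e: False}
  {e: True, q: False}


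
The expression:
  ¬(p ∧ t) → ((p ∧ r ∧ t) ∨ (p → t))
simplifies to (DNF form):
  t ∨ ¬p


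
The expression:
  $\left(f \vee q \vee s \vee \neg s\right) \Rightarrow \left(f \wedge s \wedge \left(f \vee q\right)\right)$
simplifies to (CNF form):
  $f \wedge s$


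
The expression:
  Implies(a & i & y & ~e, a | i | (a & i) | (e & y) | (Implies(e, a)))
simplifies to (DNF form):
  True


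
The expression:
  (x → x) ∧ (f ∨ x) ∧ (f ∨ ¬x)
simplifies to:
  f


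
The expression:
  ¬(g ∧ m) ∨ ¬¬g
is always true.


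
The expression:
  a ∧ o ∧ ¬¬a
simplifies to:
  a ∧ o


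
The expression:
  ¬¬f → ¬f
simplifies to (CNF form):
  ¬f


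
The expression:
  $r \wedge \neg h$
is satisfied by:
  {r: True, h: False}


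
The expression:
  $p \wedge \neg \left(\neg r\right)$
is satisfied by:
  {r: True, p: True}


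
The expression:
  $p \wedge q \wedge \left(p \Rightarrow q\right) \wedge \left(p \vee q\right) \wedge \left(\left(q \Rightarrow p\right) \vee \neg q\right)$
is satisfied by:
  {p: True, q: True}


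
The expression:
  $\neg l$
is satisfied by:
  {l: False}


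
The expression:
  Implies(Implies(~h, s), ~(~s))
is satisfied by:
  {s: True, h: False}
  {h: False, s: False}
  {h: True, s: True}


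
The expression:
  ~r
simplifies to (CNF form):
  ~r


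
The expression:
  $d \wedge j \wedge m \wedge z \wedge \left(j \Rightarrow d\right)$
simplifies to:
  $d \wedge j \wedge m \wedge z$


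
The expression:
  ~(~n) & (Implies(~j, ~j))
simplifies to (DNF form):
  n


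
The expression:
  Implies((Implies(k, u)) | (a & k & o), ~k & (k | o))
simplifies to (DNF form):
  (k & ~k) | (o & ~k) | (k & ~a & ~k) | (k & ~a & ~u) | (k & ~k & ~o) | (k & ~k & ~u) | (k & ~o & ~u) | (o & ~a & ~k) | (o & ~a & ~u) | (o & ~k & ~o) | (o & ~k & ~u) | (o & ~o & ~u)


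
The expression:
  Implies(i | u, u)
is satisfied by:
  {u: True, i: False}
  {i: False, u: False}
  {i: True, u: True}


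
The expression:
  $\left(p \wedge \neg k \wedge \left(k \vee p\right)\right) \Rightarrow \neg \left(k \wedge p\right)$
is always true.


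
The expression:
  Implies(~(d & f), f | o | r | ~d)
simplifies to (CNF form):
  f | o | r | ~d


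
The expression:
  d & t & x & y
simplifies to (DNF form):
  d & t & x & y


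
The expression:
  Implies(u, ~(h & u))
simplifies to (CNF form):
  ~h | ~u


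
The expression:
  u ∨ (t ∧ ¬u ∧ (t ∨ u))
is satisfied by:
  {t: True, u: True}
  {t: True, u: False}
  {u: True, t: False}


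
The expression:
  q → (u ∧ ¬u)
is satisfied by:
  {q: False}


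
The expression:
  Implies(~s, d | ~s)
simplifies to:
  True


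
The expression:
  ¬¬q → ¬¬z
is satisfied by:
  {z: True, q: False}
  {q: False, z: False}
  {q: True, z: True}


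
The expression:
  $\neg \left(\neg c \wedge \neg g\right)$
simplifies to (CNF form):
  $c \vee g$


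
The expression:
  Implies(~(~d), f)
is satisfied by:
  {f: True, d: False}
  {d: False, f: False}
  {d: True, f: True}


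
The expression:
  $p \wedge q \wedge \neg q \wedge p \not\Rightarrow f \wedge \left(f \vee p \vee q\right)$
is never true.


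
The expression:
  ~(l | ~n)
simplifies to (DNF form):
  n & ~l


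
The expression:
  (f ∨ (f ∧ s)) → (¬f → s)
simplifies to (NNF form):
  True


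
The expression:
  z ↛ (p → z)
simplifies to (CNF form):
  False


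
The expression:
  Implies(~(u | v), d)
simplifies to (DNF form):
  d | u | v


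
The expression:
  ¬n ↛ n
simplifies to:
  ¬n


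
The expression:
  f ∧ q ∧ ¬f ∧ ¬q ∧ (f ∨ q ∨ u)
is never true.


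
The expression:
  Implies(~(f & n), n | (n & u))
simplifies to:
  n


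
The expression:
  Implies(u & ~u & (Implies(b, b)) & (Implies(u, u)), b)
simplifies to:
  True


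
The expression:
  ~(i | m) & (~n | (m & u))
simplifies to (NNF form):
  ~i & ~m & ~n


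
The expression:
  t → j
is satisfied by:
  {j: True, t: False}
  {t: False, j: False}
  {t: True, j: True}


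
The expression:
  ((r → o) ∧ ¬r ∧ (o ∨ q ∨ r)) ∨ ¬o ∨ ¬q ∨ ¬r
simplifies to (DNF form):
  ¬o ∨ ¬q ∨ ¬r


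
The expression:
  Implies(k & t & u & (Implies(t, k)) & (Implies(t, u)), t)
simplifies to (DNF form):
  True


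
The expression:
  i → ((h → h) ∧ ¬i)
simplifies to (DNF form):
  ¬i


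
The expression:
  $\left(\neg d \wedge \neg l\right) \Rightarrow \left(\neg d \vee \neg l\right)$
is always true.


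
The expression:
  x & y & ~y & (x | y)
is never true.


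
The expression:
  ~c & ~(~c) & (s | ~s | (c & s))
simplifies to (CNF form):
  False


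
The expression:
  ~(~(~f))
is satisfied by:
  {f: False}


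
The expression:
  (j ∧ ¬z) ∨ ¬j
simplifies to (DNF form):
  ¬j ∨ ¬z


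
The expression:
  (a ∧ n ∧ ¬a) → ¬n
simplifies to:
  True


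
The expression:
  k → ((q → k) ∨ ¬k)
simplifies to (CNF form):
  True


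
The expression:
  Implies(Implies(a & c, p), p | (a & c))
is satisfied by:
  {a: True, p: True, c: True}
  {a: True, p: True, c: False}
  {p: True, c: True, a: False}
  {p: True, c: False, a: False}
  {a: True, c: True, p: False}


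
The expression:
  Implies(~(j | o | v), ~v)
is always true.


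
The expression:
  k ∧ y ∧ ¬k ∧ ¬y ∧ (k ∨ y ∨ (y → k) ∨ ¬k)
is never true.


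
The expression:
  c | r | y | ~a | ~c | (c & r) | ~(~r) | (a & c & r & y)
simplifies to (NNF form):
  True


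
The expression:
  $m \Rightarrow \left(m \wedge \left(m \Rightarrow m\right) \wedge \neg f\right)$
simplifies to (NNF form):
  $\neg f \vee \neg m$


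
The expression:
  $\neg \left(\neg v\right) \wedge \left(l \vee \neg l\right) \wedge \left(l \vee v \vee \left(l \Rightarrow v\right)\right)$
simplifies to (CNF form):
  $v$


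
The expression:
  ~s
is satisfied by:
  {s: False}


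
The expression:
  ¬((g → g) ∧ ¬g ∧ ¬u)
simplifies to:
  g ∨ u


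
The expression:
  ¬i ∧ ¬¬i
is never true.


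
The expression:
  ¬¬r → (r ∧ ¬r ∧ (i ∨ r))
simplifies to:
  ¬r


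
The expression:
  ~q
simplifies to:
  ~q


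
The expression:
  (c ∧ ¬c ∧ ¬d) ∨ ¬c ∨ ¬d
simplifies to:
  ¬c ∨ ¬d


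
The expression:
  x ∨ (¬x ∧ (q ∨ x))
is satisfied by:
  {x: True, q: True}
  {x: True, q: False}
  {q: True, x: False}


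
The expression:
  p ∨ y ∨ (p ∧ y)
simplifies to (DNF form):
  p ∨ y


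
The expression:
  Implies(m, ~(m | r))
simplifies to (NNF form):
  ~m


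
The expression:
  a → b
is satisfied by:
  {b: True, a: False}
  {a: False, b: False}
  {a: True, b: True}


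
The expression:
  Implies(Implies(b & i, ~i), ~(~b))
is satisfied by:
  {b: True}


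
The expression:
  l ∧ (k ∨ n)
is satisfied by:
  {n: True, k: True, l: True}
  {n: True, l: True, k: False}
  {k: True, l: True, n: False}


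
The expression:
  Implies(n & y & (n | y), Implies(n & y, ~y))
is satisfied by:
  {y: False, n: False}
  {n: True, y: False}
  {y: True, n: False}


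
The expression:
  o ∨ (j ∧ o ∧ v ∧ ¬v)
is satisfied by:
  {o: True}


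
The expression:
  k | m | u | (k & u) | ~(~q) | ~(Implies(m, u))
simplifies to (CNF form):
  k | m | q | u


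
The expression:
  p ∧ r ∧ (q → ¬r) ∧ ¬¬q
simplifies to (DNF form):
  False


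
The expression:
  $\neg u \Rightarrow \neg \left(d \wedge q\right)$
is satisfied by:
  {u: True, q: False, d: False}
  {u: False, q: False, d: False}
  {d: True, u: True, q: False}
  {d: True, u: False, q: False}
  {q: True, u: True, d: False}
  {q: True, u: False, d: False}
  {q: True, d: True, u: True}


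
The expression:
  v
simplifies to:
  v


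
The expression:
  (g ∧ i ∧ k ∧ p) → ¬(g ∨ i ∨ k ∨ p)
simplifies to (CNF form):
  ¬g ∨ ¬i ∨ ¬k ∨ ¬p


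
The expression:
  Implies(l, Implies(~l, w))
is always true.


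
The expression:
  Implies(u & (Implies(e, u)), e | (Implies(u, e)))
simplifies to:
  e | ~u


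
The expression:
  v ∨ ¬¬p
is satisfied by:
  {v: True, p: True}
  {v: True, p: False}
  {p: True, v: False}


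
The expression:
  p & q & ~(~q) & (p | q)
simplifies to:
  p & q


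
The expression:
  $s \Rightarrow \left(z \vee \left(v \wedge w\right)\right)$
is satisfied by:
  {z: True, v: True, w: True, s: False}
  {z: True, v: True, w: False, s: False}
  {z: True, w: True, s: False, v: False}
  {z: True, w: False, s: False, v: False}
  {v: True, w: True, s: False, z: False}
  {v: True, w: False, s: False, z: False}
  {w: True, v: False, s: False, z: False}
  {w: False, v: False, s: False, z: False}
  {z: True, v: True, s: True, w: True}
  {z: True, v: True, s: True, w: False}
  {z: True, s: True, w: True, v: False}
  {z: True, s: True, w: False, v: False}
  {v: True, s: True, w: True, z: False}


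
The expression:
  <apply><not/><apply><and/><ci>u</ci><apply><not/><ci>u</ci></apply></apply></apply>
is always true.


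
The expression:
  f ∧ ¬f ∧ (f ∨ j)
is never true.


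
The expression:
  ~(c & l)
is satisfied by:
  {l: False, c: False}
  {c: True, l: False}
  {l: True, c: False}


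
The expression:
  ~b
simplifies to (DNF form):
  ~b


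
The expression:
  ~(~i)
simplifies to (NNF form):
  i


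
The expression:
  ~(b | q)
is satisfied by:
  {q: False, b: False}


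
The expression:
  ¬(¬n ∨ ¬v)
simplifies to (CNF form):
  n ∧ v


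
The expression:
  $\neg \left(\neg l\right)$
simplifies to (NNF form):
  $l$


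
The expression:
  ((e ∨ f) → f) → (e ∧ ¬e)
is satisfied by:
  {e: True, f: False}


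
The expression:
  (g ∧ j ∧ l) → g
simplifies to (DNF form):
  True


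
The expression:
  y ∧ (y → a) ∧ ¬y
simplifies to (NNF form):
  False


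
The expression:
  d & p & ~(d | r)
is never true.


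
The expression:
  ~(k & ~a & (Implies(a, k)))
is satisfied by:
  {a: True, k: False}
  {k: False, a: False}
  {k: True, a: True}


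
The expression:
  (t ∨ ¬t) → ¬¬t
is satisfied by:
  {t: True}


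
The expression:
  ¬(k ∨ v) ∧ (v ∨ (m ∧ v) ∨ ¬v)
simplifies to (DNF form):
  ¬k ∧ ¬v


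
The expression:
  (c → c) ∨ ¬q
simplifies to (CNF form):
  True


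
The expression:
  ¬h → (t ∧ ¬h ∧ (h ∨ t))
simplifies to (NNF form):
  h ∨ t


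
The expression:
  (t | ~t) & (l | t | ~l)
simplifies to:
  True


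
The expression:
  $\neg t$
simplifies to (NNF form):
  $\neg t$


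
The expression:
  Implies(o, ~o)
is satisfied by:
  {o: False}


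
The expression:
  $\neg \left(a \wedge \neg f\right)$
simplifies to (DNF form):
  $f \vee \neg a$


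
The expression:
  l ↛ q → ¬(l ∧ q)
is always true.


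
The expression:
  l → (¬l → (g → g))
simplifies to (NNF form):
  True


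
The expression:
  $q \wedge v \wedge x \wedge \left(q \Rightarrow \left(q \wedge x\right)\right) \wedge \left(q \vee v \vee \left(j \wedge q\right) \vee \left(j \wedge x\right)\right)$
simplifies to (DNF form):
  $q \wedge v \wedge x$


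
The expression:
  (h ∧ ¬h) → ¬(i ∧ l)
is always true.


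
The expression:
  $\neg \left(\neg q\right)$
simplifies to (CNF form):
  $q$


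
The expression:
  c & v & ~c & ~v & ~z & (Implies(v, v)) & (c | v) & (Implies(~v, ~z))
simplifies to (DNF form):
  False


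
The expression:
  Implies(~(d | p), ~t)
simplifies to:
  d | p | ~t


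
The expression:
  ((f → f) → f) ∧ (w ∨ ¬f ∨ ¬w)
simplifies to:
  f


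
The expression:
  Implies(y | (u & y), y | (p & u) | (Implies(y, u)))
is always true.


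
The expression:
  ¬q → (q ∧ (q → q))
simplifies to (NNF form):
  q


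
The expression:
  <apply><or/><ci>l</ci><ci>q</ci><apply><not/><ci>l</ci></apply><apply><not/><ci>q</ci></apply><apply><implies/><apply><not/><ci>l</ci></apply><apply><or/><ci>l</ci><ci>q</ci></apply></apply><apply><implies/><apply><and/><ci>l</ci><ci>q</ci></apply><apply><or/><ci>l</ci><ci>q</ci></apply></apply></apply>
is always true.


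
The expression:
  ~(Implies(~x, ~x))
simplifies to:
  False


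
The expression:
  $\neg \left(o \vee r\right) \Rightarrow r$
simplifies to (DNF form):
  $o \vee r$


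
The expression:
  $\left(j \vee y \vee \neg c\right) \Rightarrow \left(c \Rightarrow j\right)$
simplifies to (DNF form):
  $j \vee \neg c \vee \neg y$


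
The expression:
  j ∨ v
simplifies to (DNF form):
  j ∨ v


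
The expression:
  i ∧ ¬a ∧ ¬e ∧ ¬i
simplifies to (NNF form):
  False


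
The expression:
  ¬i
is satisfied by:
  {i: False}


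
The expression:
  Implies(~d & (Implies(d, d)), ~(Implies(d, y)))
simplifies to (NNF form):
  d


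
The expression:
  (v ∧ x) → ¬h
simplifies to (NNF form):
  ¬h ∨ ¬v ∨ ¬x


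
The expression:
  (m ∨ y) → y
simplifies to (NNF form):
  y ∨ ¬m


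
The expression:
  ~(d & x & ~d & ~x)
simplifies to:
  True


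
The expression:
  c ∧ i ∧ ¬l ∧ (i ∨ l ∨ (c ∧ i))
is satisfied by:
  {c: True, i: True, l: False}


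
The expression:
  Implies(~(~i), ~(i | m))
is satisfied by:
  {i: False}


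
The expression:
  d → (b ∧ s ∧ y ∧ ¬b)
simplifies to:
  ¬d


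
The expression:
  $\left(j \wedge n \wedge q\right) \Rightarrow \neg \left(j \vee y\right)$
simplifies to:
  $\neg j \vee \neg n \vee \neg q$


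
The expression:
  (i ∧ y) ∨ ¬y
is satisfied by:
  {i: True, y: False}
  {y: False, i: False}
  {y: True, i: True}


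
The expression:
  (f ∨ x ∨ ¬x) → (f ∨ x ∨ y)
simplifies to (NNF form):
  f ∨ x ∨ y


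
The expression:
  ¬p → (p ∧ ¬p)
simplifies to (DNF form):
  p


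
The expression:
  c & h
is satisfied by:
  {h: True, c: True}


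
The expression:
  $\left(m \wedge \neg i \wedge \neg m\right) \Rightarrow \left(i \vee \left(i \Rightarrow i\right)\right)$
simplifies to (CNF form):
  $\text{True}$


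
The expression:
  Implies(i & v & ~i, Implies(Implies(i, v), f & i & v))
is always true.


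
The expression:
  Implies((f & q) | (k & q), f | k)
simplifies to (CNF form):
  True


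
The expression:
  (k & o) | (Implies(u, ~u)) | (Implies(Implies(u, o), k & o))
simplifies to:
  k | ~o | ~u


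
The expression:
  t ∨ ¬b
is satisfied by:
  {t: True, b: False}
  {b: False, t: False}
  {b: True, t: True}


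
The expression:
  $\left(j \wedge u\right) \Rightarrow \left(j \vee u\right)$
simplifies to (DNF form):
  $\text{True}$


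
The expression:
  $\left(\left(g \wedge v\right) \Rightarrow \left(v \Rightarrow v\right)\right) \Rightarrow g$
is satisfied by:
  {g: True}


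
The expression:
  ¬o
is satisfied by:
  {o: False}


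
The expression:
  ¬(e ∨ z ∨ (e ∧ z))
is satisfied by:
  {e: False, z: False}


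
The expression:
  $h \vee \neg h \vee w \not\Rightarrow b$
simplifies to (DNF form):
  $\text{True}$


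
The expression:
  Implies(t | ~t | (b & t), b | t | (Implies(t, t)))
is always true.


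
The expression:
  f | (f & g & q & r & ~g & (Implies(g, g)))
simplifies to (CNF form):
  f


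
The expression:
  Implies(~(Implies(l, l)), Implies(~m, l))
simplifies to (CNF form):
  True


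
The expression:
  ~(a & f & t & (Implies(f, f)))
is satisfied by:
  {t: False, a: False, f: False}
  {f: True, t: False, a: False}
  {a: True, t: False, f: False}
  {f: True, a: True, t: False}
  {t: True, f: False, a: False}
  {f: True, t: True, a: False}
  {a: True, t: True, f: False}


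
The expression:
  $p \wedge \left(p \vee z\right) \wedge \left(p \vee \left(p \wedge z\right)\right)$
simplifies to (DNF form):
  $p$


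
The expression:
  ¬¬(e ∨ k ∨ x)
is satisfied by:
  {x: True, k: True, e: True}
  {x: True, k: True, e: False}
  {x: True, e: True, k: False}
  {x: True, e: False, k: False}
  {k: True, e: True, x: False}
  {k: True, e: False, x: False}
  {e: True, k: False, x: False}


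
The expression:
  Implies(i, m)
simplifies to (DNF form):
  m | ~i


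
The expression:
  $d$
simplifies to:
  $d$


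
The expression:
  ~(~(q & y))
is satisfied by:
  {y: True, q: True}


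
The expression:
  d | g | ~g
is always true.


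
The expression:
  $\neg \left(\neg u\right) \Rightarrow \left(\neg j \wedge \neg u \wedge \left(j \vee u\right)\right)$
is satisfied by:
  {u: False}


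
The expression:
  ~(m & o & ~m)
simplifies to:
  True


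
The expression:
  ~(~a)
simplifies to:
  a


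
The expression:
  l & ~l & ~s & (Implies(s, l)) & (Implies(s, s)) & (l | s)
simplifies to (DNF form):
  False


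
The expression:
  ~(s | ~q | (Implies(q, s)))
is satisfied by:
  {q: True, s: False}


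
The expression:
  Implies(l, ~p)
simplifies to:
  ~l | ~p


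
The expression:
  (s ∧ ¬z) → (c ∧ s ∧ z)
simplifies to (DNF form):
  z ∨ ¬s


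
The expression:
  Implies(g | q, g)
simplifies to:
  g | ~q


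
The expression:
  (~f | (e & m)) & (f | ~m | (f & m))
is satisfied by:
  {e: True, m: False, f: False}
  {e: False, m: False, f: False}
  {m: True, f: True, e: True}


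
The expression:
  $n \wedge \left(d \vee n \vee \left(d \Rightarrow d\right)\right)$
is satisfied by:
  {n: True}


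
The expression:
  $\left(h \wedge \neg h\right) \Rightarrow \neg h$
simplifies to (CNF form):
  $\text{True}$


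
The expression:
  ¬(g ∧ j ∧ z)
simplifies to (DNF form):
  ¬g ∨ ¬j ∨ ¬z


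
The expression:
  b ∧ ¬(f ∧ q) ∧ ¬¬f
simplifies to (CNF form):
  b ∧ f ∧ ¬q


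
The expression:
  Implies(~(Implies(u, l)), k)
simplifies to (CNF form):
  k | l | ~u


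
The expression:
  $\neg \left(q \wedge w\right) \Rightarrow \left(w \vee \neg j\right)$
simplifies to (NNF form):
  $w \vee \neg j$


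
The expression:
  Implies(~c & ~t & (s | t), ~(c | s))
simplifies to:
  c | t | ~s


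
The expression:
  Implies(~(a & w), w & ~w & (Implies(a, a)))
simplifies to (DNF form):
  a & w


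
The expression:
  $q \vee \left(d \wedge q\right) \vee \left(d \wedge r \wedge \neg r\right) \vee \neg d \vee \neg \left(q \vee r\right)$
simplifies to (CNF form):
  $q \vee \neg d \vee \neg r$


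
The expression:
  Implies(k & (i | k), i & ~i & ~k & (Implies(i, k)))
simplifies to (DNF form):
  ~k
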